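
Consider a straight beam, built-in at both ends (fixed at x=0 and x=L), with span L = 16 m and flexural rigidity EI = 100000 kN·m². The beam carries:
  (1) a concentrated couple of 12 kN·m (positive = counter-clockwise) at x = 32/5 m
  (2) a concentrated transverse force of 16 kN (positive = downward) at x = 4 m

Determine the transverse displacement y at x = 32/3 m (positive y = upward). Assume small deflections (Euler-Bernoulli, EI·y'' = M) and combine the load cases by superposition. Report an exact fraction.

Load 1 — applied couple M₀=12 kN·m at a=32/5 m (b=L-a=48/5):
  y_1 = (R_Ax³/6 - M_Ax²/2 - M₀(x-a)²/2)/EI  [x>a] with R_A=27/25, M_A=36/25 = ((27/25)·(32/3)³/6 - (36/25)·(32/3)²/2 - 12·((32/3)-(32/5))²/2)/100000 = 64/234375 m
Load 2 — point force P=16 kN at a=4 m (b=L-a=12):
  y_2 = -Pa²(L-x)²(3bL-(3b+a)(L-x))/(6L³EI)  [x>a] = -16·4²·(16-(32/3))²·(3·12·16-(3·12+4)·(16-(32/3)))/(6·16³·100000) = -272/253125 m
Superposition: y = Σ y_i = -5072/6328125 m ≈ -0.000802 m

y(32/3) = -5072/6328125 m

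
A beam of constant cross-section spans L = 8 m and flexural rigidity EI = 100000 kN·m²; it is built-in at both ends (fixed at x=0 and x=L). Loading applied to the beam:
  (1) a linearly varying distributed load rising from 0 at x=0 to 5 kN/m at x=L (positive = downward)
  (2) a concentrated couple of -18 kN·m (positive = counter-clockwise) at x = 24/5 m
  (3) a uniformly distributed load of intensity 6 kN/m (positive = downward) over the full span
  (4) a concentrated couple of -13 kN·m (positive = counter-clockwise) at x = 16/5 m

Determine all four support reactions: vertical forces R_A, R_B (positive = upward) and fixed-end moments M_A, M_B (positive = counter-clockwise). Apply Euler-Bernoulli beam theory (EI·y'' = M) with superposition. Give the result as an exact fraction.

Load 1 — triangular load w₀=5 kN/m (0→w₀ over full span):
  R_A = 3w₀L/20 = 3·5·8/20 = 6 kN
  M_A = w₀L²/30 = 5·8²/30 = 32/3 kN·m
  R_B = 7w₀L/20 = 7·5·8/20 = 14 kN
  M_B = -w₀L²/20 = -5·8²/20 = -16 kN·m
Load 2 — applied couple M₀=-18 kN·m at a=24/5 m (b=L-a=16/5):
  R_A = 6M₀ab/L³ = 6·(-18)·(24/5)·(16/5)/8³ = -81/25 kN
  M_A = M₀b(2a-b)/L² = (-18)·(16/5)·(2·(24/5)-(16/5))/8² = -144/25 kN·m
  R_B = -6M₀ab/L³ = -6·(-18)·(24/5)·(16/5)/8³ = 81/25 kN
  M_B = M₀a(2b-a)/L² = (-18)·(24/5)·(2·(16/5)-(24/5))/8² = -54/25 kN·m
Load 3 — uniform load w=6 kN/m over full span:
  R_A = wL/2 = 6·8/2 = 24 kN
  M_A = wL²/12 = 6·8²/12 = 32 kN·m
  R_B = wL/2 = 6·8/2 = 24 kN
  M_B = -wL²/12 = -6·8²/12 = -32 kN·m
Load 4 — applied couple M₀=-13 kN·m at a=16/5 m (b=L-a=24/5):
  R_A = 6M₀ab/L³ = 6·(-13)·(16/5)·(24/5)/8³ = -117/50 kN
  M_A = M₀b(2a-b)/L² = (-13)·(24/5)·(2·(16/5)-(24/5))/8² = -39/25 kN·m
  R_B = -6M₀ab/L³ = -6·(-13)·(16/5)·(24/5)/8³ = 117/50 kN
  M_B = M₀a(2b-a)/L² = (-13)·(16/5)·(2·(24/5)-(16/5))/8² = -104/25 kN·m
Superposition: R_A = 1221/50 kN, M_A = 2651/75 kN·m, R_B = 2179/50 kN, M_B = -1358/25 kN·m

R_A = 1221/50 kN, M_A = 2651/75 kN·m, R_B = 2179/50 kN, M_B = -1358/25 kN·m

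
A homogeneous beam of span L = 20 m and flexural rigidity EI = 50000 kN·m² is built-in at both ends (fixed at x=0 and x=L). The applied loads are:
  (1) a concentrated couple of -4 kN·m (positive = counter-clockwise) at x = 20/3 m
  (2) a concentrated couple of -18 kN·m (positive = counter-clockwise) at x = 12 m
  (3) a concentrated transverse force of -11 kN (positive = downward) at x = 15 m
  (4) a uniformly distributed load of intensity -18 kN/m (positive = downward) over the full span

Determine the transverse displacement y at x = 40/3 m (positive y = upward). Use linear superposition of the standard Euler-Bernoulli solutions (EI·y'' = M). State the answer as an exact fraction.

y(40/3) = 748819/6075000 m

Load 1 — applied couple M₀=-4 kN·m at a=20/3 m (b=L-a=40/3):
  y_1 = (R_Ax³/6 - M_Ax²/2 - M₀(x-a)²/2)/EI  [x>a] with R_A=-4/15, M_A=0 = ((-4/15)·(40/3)³/6 - 0·(40/3)²/2 - (-4)·((40/3)-(20/3))²/2)/50000 = -2/6075 m
Load 2 — applied couple M₀=-18 kN·m at a=12 m (b=L-a=8):
  y_2 = (R_Ax³/6 - M_Ax²/2 - M₀(x-a)²/2)/EI  [x>a] with R_A=-162/125, M_A=-144/25 = ((-162/125)·(40/3)³/6 - (-144/25)·(40/3)²/2 - (-18)·((40/3)-12)²/2)/50000 = 1/3125 m
Load 3 — point force P=-11 kN at a=15 m (b=L-a=5):
  y_3 = -Pb²x²(3aL-(3a+b)x)/(6L³EI)  [x≤a] = -(-11)·5²·(40/3)²·(3·15·20-(3·15+5)·(40/3))/(6·20³·50000) = 77/16200 m
Load 4 — uniform load w=-18 kN/m over full span:
  y_4 = -wx²(L-x)²/(24EI) = -(-18)·(40/3)²·(20-(40/3))²/(24·50000) = 16/135 m
Superposition: y = Σ y_i = 748819/6075000 m ≈ 0.123262 m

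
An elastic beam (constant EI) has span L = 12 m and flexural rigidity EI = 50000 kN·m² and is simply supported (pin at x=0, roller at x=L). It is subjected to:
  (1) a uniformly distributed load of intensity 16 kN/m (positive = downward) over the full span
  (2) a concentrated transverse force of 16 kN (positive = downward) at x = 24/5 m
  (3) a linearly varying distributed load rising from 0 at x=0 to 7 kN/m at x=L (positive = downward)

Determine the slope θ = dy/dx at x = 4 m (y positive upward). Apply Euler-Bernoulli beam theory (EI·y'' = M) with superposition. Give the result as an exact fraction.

Load 1 — uniform load w=16 kN/m over full span:
  θ_1 = -w(L³-6Lx²+4x³)/(24EI) = -16·(12³-6·12·4²+4·4³)/(24·50000) = -104/9375 rad
Load 2 — point force P=16 kN at a=24/5 m (b=L-a=36/5):
  θ_2 = -Pb(L²-b²-3x²)/(6LEI)  [x≤a] = -16·(36/5)·(12²-(36/5)²-3·4²)/(6·12·50000) = -552/390625 rad
Load 3 — triangular load w₀=7 kN/m (0→w₀ over full span):
  θ_3 = -w₀(7L⁴-30L²x²+15x⁴)/(360LEI) = -7·(7·12⁴-30·12²·4²+15·4⁴)/(360·12·50000) = -364/140625 rad
Superposition: θ = Σ θ_i = -53068/3515625 rad ≈ -0.015095 rad

θ(4) = -53068/3515625 rad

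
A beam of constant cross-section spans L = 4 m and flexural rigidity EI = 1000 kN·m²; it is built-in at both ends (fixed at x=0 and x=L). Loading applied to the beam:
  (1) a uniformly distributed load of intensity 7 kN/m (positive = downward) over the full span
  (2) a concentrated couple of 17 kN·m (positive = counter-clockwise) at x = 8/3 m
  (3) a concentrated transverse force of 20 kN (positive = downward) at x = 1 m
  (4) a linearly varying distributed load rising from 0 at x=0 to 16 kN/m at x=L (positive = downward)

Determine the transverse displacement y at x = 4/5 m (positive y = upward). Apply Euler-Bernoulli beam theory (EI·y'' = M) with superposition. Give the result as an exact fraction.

y(4/5) = -514943/70312500 m

Load 1 — uniform load w=7 kN/m over full span:
  y_1 = -wx²(L-x)²/(24EI) = -7·(4/5)²·(4-(4/5))²/(24·1000) = -448/234375 m
Load 2 — applied couple M₀=17 kN·m at a=8/3 m (b=L-a=4/3):
  y_2 = (R_Ax³/6 - M_Ax²/2)/EI  [x≤a] with R_A=17/3, M_A=17/3 = ((17/3)·(4/5)³/6 - (17/3)·(4/5)²/2)/1000 = -187/140625 m
Load 3 — point force P=20 kN at a=1 m (b=L-a=3):
  y_3 = -Pb²x²(3aL-(3a+b)x)/(6L³EI)  [x≤a] = -20·3²·(4/5)²·(3·1·4-(3·1+3)·(4/5))/(6·4³·1000) = -27/12500 m
Load 4 — triangular load w₀=16 kN/m (0→w₀ over full span):
  y_4 = -w₀x²(L-x)²(x+2L)/(120LEI) = -16·(4/5)²·(4-(4/5))²·((4/5)+2·4)/(120·4·1000) = -11264/5859375 m
Superposition: y = Σ y_i = -514943/70312500 m ≈ -0.007324 m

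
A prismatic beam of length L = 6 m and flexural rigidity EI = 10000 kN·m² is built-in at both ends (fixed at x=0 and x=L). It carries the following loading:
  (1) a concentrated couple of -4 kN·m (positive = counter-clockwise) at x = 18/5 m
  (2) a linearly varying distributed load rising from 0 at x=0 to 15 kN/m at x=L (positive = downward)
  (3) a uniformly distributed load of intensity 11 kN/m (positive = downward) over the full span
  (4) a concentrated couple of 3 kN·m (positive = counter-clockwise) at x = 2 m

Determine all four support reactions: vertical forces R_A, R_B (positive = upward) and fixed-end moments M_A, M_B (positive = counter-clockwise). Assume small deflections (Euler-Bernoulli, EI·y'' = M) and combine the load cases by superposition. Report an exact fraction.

R_A = 6931/150 kN, M_A = 1243/25 kN·m, R_B = 9719/150 kN, M_B = -1487/25 kN·m

Load 1 — applied couple M₀=-4 kN·m at a=18/5 m (b=L-a=12/5):
  R_A = 6M₀ab/L³ = 6·(-4)·(18/5)·(12/5)/6³ = -24/25 kN
  M_A = M₀b(2a-b)/L² = (-4)·(12/5)·(2·(18/5)-(12/5))/6² = -32/25 kN·m
  R_B = -6M₀ab/L³ = -6·(-4)·(18/5)·(12/5)/6³ = 24/25 kN
  M_B = M₀a(2b-a)/L² = (-4)·(18/5)·(2·(12/5)-(18/5))/6² = -12/25 kN·m
Load 2 — triangular load w₀=15 kN/m (0→w₀ over full span):
  R_A = 3w₀L/20 = 3·15·6/20 = 27/2 kN
  M_A = w₀L²/30 = 15·6²/30 = 18 kN·m
  R_B = 7w₀L/20 = 7·15·6/20 = 63/2 kN
  M_B = -w₀L²/20 = -15·6²/20 = -27 kN·m
Load 3 — uniform load w=11 kN/m over full span:
  R_A = wL/2 = 11·6/2 = 33 kN
  M_A = wL²/12 = 11·6²/12 = 33 kN·m
  R_B = wL/2 = 11·6/2 = 33 kN
  M_B = -wL²/12 = -11·6²/12 = -33 kN·m
Load 4 — applied couple M₀=3 kN·m at a=2 m (b=L-a=4):
  R_A = 6M₀ab/L³ = 6·3·2·4/6³ = 2/3 kN
  M_A = M₀b(2a-b)/L² = 3·4·(2·2-4)/6² = 0 kN·m
  R_B = -6M₀ab/L³ = -6·3·2·4/6³ = -2/3 kN
  M_B = M₀a(2b-a)/L² = 3·2·(2·4-2)/6² = 1 kN·m
Superposition: R_A = 6931/150 kN, M_A = 1243/25 kN·m, R_B = 9719/150 kN, M_B = -1487/25 kN·m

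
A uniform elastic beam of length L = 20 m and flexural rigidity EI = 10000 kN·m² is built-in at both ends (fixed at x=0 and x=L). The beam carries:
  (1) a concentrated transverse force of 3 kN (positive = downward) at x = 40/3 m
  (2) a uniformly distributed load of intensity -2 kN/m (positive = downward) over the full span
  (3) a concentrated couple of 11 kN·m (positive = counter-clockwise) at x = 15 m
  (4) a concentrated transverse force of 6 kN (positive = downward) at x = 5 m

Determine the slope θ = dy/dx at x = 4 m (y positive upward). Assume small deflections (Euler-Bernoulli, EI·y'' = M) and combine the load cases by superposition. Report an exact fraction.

θ(4) = 3629/450000 rad

Load 1 — point force P=3 kN at a=40/3 m (b=L-a=20/3):
  θ_1 = -Pb²x(2aL-(3a+b)x)/(2L³EI)  [x≤a] = -3·(20/3)²·4·(2·(40/3)·20-(3·(40/3)+(20/3))·4)/(2·20³·10000) = -13/11250 rad
Load 2 — uniform load w=-2 kN/m over full span:
  θ_2 = -wx(L-x)(L-2x)/(12EI) = -(-2)·4·(20-4)·(20-2·4)/(12·10000) = 8/625 rad
Load 3 — applied couple M₀=11 kN·m at a=15 m (b=L-a=5):
  θ_3 = (R_Ax²/2 - M_Ax)/EI  [x≤a] with R_A=99/160, M_A=55/16 = ((99/160)·4²/2 - (55/16)·4)/10000 = -11/12500 rad
Load 4 — point force P=6 kN at a=5 m (b=L-a=15):
  θ_4 = -Pb²x(2aL-(3a+b)x)/(2L³EI)  [x≤a] = -6·15²·4·(2·5·20-(3·5+15)·4)/(2·20³·10000) = -27/10000 rad
Superposition: θ = Σ θ_i = 3629/450000 rad ≈ 0.008064 rad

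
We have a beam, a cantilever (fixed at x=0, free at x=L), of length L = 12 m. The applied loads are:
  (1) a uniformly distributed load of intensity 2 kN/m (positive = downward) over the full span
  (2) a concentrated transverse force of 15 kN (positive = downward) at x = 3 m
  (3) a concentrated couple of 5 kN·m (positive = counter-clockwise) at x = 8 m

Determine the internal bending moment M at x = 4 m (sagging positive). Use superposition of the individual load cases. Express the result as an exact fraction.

Load 1 — uniform load w=2 kN/m over full span:
  M_1 = -w(L-x)²/2 = -2·(12-4)²/2 = -64 kN·m
Load 2 — point force P=15 kN at a=3 m (b=L-a=9):
  M_2 = 0  [x>a] = 0 kN·m
Load 3 — applied couple M₀=5 kN·m at a=8 m (b=L-a=4):
  M_3 = M₀  [x≤a] = 5 = 5 kN·m
Superposition: M = Σ M_i = -59 kN·m ≈ -59.000000 kN·m

M(4) = -59 kN·m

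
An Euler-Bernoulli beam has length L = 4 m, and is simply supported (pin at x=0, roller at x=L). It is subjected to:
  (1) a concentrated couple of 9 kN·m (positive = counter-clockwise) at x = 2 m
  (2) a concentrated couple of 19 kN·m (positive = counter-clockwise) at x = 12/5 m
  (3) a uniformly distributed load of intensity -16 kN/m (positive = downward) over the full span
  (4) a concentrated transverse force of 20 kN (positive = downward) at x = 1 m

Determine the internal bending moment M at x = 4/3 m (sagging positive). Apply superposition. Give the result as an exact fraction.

M(4/3) = -52/9 kN·m

Load 1 — applied couple M₀=9 kN·m at a=2 m (b=L-a=2):
  M_1 = M₀x/L  [x≤a] = 9·(4/3)/4 = 3 kN·m
Load 2 — applied couple M₀=19 kN·m at a=12/5 m (b=L-a=8/5):
  M_2 = M₀x/L  [x≤a] = 19·(4/3)/4 = 19/3 kN·m
Load 3 — uniform load w=-16 kN/m over full span:
  M_3 = wx(L-x)/2 = (-16)·(4/3)·(4-(4/3))/2 = -256/9 kN·m
Load 4 — point force P=20 kN at a=1 m (b=L-a=3):
  M_4 = Pa(L-x)/L  [x>a] = 20·1·(4-(4/3))/4 = 40/3 kN·m
Superposition: M = Σ M_i = -52/9 kN·m ≈ -5.777778 kN·m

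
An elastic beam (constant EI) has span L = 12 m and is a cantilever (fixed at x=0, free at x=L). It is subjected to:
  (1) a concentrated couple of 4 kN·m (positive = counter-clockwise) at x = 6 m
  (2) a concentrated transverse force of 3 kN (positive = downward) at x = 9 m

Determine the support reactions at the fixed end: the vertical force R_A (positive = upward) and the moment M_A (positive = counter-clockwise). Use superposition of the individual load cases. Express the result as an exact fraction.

R_A = 3 kN, M_A = 23 kN·m

Load 1 — applied couple M₀=4 kN·m at a=6 m (b=L-a=6):
  R_A = 0 kN
  M_A = -M₀ = -4 kN·m
Load 2 — point force P=3 kN at a=9 m (b=L-a=3):
  R_A = P = 3 kN
  M_A = Pa = 3·9 = 27 kN·m
Superposition: R_A = 3 kN, M_A = 23 kN·m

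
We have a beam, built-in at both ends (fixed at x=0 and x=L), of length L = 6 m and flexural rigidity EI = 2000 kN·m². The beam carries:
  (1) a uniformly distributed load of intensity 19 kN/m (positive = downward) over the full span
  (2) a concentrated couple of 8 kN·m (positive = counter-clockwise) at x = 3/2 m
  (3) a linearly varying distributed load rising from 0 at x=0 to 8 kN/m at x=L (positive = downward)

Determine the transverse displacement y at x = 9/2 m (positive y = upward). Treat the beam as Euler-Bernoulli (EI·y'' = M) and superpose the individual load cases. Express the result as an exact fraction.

y(9/2) = -27171/1280000 m

Load 1 — uniform load w=19 kN/m over full span:
  y_1 = -wx²(L-x)²/(24EI) = -19·(9/2)²·(6-(9/2))²/(24·2000) = -4617/256000 m
Load 2 — applied couple M₀=8 kN·m at a=3/2 m (b=L-a=9/2):
  y_2 = (R_Ax³/6 - M_Ax²/2 - M₀(x-a)²/2)/EI  [x>a] with R_A=3/2, M_A=-3/2 = ((3/2)·(9/2)³/6 - (-3/2)·(9/2)²/2 - 8·((9/2)-(3/2))²/2)/2000 = 63/64000 m
Load 3 — triangular load w₀=8 kN/m (0→w₀ over full span):
  y_3 = -w₀x²(L-x)²(x+2L)/(120LEI) = -8·(9/2)²·(6-(9/2))²·((9/2)+2·6)/(120·6·2000) = -2673/640000 m
Superposition: y = Σ y_i = -27171/1280000 m ≈ -0.021227 m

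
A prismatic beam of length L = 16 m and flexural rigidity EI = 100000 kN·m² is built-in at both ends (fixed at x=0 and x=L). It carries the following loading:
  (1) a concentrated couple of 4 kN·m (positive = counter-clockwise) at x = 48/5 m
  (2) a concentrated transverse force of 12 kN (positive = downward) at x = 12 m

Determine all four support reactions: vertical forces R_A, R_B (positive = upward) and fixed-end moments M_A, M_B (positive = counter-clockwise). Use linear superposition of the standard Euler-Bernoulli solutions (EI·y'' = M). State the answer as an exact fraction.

R_A = 447/200 kN, M_A = 257/25 kN·m, R_B = 1953/200 kN, M_B = -663/25 kN·m

Load 1 — applied couple M₀=4 kN·m at a=48/5 m (b=L-a=32/5):
  R_A = 6M₀ab/L³ = 6·4·(48/5)·(32/5)/16³ = 9/25 kN
  M_A = M₀b(2a-b)/L² = 4·(32/5)·(2·(48/5)-(32/5))/16² = 32/25 kN·m
  R_B = -6M₀ab/L³ = -6·4·(48/5)·(32/5)/16³ = -9/25 kN
  M_B = M₀a(2b-a)/L² = 4·(48/5)·(2·(32/5)-(48/5))/16² = 12/25 kN·m
Load 2 — point force P=12 kN at a=12 m (b=L-a=4):
  R_A = Pb²(3a+b)/L³ = 12·4²·(3·12+4)/16³ = 15/8 kN
  M_A = Pab²/L² = 12·12·4²/16² = 9 kN·m
  R_B = Pa²(a+3b)/L³ = 12·12²·(12+3·4)/16³ = 81/8 kN
  M_B = -Pa²b/L² = -12·12²·4/16² = -27 kN·m
Superposition: R_A = 447/200 kN, M_A = 257/25 kN·m, R_B = 1953/200 kN, M_B = -663/25 kN·m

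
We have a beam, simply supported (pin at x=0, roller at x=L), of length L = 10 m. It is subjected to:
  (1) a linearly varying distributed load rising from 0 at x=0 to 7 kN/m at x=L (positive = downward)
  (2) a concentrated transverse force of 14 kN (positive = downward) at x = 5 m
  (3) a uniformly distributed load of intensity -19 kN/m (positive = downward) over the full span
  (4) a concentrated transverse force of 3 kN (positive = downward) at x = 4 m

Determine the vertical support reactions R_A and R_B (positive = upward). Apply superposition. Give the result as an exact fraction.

Load 1 — triangular load w₀=7 kN/m (0→w₀ over full span):
  R_A = w₀L/6 = 7·10/6 = 35/3 kN
  R_B = w₀L/3 = 7·10/3 = 70/3 kN
Load 2 — point force P=14 kN at a=5 m (b=L-a=5):
  R_A = Pb/L = 14·5/10 = 7 kN
  R_B = Pa/L = 14·5/10 = 7 kN
Load 3 — uniform load w=-19 kN/m over full span:
  R_A = wL/2 = (-19)·10/2 = -95 kN
  R_B = wL/2 = (-19)·10/2 = -95 kN
Load 4 — point force P=3 kN at a=4 m (b=L-a=6):
  R_A = Pb/L = 3·6/10 = 9/5 kN
  R_B = Pa/L = 3·4/10 = 6/5 kN
Superposition: R_A = -1118/15 kN, R_B = -952/15 kN

R_A = -1118/15 kN, R_B = -952/15 kN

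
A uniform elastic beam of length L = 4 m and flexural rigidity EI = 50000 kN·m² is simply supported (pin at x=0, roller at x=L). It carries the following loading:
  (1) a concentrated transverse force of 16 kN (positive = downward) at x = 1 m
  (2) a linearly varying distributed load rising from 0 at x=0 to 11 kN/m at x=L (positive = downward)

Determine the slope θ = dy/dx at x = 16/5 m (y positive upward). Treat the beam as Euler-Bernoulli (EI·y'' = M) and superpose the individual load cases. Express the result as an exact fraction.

θ(16/5) = 57833/140625000 rad

Load 1 — point force P=16 kN at a=1 m (b=L-a=3):
  θ_1 = -Pa(2L²-6Lx+3x²+a²)/(6LEI)  [x>a] = -16·1·(2·4²-6·4·(16/5)+3·(16/5)²+1²)/(6·4·50000) = 109/625000 rad
Load 2 — triangular load w₀=11 kN/m (0→w₀ over full span):
  θ_2 = -w₀(7L⁴-30L²x²+15x⁴)/(360LEI) = -11·(7·4⁴-30·4²·(16/5)²+15·(16/5)⁴)/(360·4·50000) = 8327/35156250 rad
Superposition: θ = Σ θ_i = 57833/140625000 rad ≈ 0.000411 rad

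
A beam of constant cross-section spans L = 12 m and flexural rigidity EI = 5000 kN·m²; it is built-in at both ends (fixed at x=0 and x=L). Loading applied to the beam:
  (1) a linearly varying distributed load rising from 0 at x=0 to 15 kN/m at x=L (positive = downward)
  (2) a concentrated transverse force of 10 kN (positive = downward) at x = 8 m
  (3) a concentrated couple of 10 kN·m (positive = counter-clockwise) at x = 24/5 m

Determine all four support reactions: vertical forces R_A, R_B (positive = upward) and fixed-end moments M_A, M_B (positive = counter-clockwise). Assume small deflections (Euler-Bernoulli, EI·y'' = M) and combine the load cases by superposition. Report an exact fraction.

Load 1 — triangular load w₀=15 kN/m (0→w₀ over full span):
  R_A = 3w₀L/20 = 3·15·12/20 = 27 kN
  M_A = w₀L²/30 = 15·12²/30 = 72 kN·m
  R_B = 7w₀L/20 = 7·15·12/20 = 63 kN
  M_B = -w₀L²/20 = -15·12²/20 = -108 kN·m
Load 2 — point force P=10 kN at a=8 m (b=L-a=4):
  R_A = Pb²(3a+b)/L³ = 10·4²·(3·8+4)/12³ = 70/27 kN
  M_A = Pab²/L² = 10·8·4²/12² = 80/9 kN·m
  R_B = Pa²(a+3b)/L³ = 10·8²·(8+3·4)/12³ = 200/27 kN
  M_B = -Pa²b/L² = -10·8²·4/12² = -160/9 kN·m
Load 3 — applied couple M₀=10 kN·m at a=24/5 m (b=L-a=36/5):
  R_A = 6M₀ab/L³ = 6·10·(24/5)·(36/5)/12³ = 6/5 kN
  M_A = M₀b(2a-b)/L² = 10·(36/5)·(2·(24/5)-(36/5))/12² = 6/5 kN·m
  R_B = -6M₀ab/L³ = -6·10·(24/5)·(36/5)/12³ = -6/5 kN
  M_B = M₀a(2b-a)/L² = 10·(24/5)·(2·(36/5)-(24/5))/12² = 16/5 kN·m
Superposition: R_A = 4157/135 kN, M_A = 3694/45 kN·m, R_B = 9343/135 kN, M_B = -5516/45 kN·m

R_A = 4157/135 kN, M_A = 3694/45 kN·m, R_B = 9343/135 kN, M_B = -5516/45 kN·m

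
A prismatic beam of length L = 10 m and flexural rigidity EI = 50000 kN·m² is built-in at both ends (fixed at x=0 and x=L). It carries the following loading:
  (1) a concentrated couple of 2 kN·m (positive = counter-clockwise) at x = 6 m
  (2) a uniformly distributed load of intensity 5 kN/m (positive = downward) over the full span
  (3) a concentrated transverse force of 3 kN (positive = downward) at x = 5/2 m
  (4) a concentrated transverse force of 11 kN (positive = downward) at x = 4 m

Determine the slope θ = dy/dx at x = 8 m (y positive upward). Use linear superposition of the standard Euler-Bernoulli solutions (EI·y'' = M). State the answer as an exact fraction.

Load 1 — applied couple M₀=2 kN·m at a=6 m (b=L-a=4):
  θ_1 = (R_Ax²/2 - M_Ax - M₀(x-a))/EI  [x>a] with R_A=36/125, M_A=16/25 = ((36/125)·8²/2 - (16/25)·8 - 2·(8-6))/50000 = 3/1562500 rad
Load 2 — uniform load w=5 kN/m over full span:
  θ_2 = -wx(L-x)(L-2x)/(12EI) = -5·8·(10-8)·(10-2·8)/(12·50000) = 1/1250 rad
Load 3 — point force P=3 kN at a=5/2 m (b=L-a=15/2):
  θ_3 = Pa²(L-x)(2bL-(3b+a)(L-x))/(2L³EI)  [x>a] = 3·(5/2)²·(10-8)·(2·(15/2)·10-(3·(15/2)+(5/2))·(10-8))/(2·10³·50000) = 3/80000 rad
Load 4 — point force P=11 kN at a=4 m (b=L-a=6):
  θ_4 = Pa²(L-x)(2bL-(3b+a)(L-x))/(2L³EI)  [x>a] = 11·4²·(10-8)·(2·6·10-(3·6+4)·(10-8))/(2·10³·50000) = 209/781250 rad
Superposition: θ = Σ θ_i = 55347/50000000 rad ≈ 0.001107 rad

θ(8) = 55347/50000000 rad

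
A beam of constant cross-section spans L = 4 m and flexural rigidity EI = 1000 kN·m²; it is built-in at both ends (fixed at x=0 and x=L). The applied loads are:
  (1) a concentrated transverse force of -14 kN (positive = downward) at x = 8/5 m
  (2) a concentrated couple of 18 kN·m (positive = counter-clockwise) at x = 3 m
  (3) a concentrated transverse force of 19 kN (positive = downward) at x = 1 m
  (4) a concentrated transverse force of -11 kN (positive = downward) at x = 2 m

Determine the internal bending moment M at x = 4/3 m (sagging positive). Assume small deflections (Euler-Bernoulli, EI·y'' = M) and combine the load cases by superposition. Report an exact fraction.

M(4/3) = -2317/6000 kN·m

Load 1 — point force P=-14 kN at a=8/5 m (b=L-a=12/5):
  M_1 = Pb²(3a+b)x/L³ - Pab²/L²  [x≤a] = (-14)·(12/5)²·(3·(8/5)+(12/5))·(4/3)/4³ - (-14)·(8/5)·(12/5)²/4² = -504/125 kN·m
Load 2 — applied couple M₀=18 kN·m at a=3 m (b=L-a=1):
  M_2 = R_Ax - M_A  [x≤a] with R_A=81/16, M_A=45/8 = (81/16)·(4/3) - (45/8) = 9/8 kN·m
Load 3 — point force P=19 kN at a=1 m (b=L-a=3):
  M_3 = Pa²(a+3b)(L-x)/L³ - Pa²b/L²  [x>a] = 19·1²·(1+3·3)·(4-(4/3))/4³ - 19·1²·3/4² = 209/48 kN·m
Load 4 — point force P=-11 kN at a=2 m (b=L-a=2):
  M_4 = Pb²(3a+b)x/L³ - Pab²/L²  [x≤a] = (-11)·2²·(3·2+2)·(4/3)/4³ - (-11)·2·2²/4² = -11/6 kN·m
Superposition: M = Σ M_i = -2317/6000 kN·m ≈ -0.386167 kN·m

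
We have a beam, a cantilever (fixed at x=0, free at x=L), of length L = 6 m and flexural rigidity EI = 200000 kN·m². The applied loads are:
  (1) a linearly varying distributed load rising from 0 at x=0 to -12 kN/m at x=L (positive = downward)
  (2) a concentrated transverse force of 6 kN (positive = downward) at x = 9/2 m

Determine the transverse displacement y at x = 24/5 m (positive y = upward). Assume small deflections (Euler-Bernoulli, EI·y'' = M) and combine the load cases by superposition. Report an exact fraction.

y(24/5) = 104665041/25000000000 m

Load 1 — triangular load w₀=-12 kN/m (0→w₀ over full span):
  y_1 = (w₀Lx³/12-w₀L²x²/6-w₀x⁵/(120L))/EI = ((-12)·6·(24/5)³/12-(-12)·6²·(24/5)²/6-(-12)·(24/5)⁵/(120·6))/200000 = 253368/48828125 m
Load 2 — point force P=6 kN at a=9/2 m (b=L-a=3/2):
  y_2 = -Pa²(3x-a)/(6EI)  [x>a] = -6·(9/2)²·(3·(24/5)-(9/2))/(6·200000) = -8019/8000000 m
Superposition: y = Σ y_i = 104665041/25000000000 m ≈ 0.004187 m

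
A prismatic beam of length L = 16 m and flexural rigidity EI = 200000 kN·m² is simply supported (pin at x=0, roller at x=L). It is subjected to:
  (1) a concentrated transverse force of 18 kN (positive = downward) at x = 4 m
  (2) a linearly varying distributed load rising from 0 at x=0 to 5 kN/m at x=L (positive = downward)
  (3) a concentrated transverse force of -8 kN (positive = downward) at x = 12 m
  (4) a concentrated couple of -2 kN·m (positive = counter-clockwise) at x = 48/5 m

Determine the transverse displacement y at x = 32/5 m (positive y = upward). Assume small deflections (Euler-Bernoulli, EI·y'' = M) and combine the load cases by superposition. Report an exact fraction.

Load 1 — point force P=18 kN at a=4 m (b=L-a=12):
  y_1 = -Pa(L-x)(2Lx-a²-x²)/(6LEI)  [x>a] = -18·4·(16-(32/5))·(2·16·(32/5)-4²-(32/5)²)/(6·16·200000) = -2079/390625 m
Load 2 — triangular load w₀=5 kN/m (0→w₀ over full span):
  y_2 = -w₀x(7L⁴-10L²x²+3x⁴)/(360LEI) = -5·(32/5)·(7·16⁴-10·16²·(32/5)²+3·(32/5)⁴)/(360·16·200000) = -292096/29296875 m
Load 3 — point force P=-8 kN at a=12 m (b=L-a=4):
  y_3 = -Pbx(L²-b²-x²)/(6LEI)  [x≤a] = -(-8)·4·(32/5)·(16²-4²-(32/5)²)/(6·16·200000) = 2488/1171875 m
Load 4 — applied couple M₀=-2 kN·m at a=48/5 m (b=L-a=32/5):
  y_4 = (M₀x³/(6L)+C₁x)/EI  [x≤a] with C₁=M₀(3b²-L²)/(6L)=208/75 = ((-2)·(32/5)³/(6·16)+(208/75)·(32/5))/200000 = 24/390625 m
Superposition: y = Σ y_i = -128007/9765625 m ≈ -0.013108 m

y(32/5) = -128007/9765625 m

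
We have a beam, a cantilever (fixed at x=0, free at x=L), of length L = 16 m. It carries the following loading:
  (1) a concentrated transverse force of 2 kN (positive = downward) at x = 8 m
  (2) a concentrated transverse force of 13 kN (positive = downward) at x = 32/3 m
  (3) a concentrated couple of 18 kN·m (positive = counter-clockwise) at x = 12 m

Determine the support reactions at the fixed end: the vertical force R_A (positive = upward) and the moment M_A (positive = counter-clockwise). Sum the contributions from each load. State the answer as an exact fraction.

R_A = 15 kN, M_A = 410/3 kN·m

Load 1 — point force P=2 kN at a=8 m (b=L-a=8):
  R_A = P = 2 kN
  M_A = Pa = 2·8 = 16 kN·m
Load 2 — point force P=13 kN at a=32/3 m (b=L-a=16/3):
  R_A = P = 13 kN
  M_A = Pa = 13·(32/3) = 416/3 kN·m
Load 3 — applied couple M₀=18 kN·m at a=12 m (b=L-a=4):
  R_A = 0 kN
  M_A = -M₀ = -18 kN·m
Superposition: R_A = 15 kN, M_A = 410/3 kN·m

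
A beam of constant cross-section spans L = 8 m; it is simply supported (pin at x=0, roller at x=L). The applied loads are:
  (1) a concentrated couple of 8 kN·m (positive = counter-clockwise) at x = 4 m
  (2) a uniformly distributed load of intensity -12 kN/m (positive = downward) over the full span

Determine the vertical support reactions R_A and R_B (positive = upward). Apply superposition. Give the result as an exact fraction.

R_A = -47 kN, R_B = -49 kN

Load 1 — applied couple M₀=8 kN·m at a=4 m (b=L-a=4):
  R_A = M₀/L = 8/8 = 1 kN
  R_B = -M₀/L = -8/8 = -1 kN
Load 2 — uniform load w=-12 kN/m over full span:
  R_A = wL/2 = (-12)·8/2 = -48 kN
  R_B = wL/2 = (-12)·8/2 = -48 kN
Superposition: R_A = -47 kN, R_B = -49 kN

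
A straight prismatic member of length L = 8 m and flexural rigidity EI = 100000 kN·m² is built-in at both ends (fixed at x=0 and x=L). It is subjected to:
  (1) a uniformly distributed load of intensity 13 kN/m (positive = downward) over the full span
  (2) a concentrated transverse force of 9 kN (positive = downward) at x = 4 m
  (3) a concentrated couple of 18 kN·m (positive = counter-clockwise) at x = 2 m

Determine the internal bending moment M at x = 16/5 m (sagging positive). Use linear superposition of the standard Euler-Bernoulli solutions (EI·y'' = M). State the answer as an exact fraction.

Load 1 — uniform load w=13 kN/m over full span:
  M_1 = wLx/2 - wL²/12 - wx²/2 = 13·8·(16/5)/2 - 13·8²/12 - 13·(16/5)²/2 = 2288/75 kN·m
Load 2 — point force P=9 kN at a=4 m (b=L-a=4):
  M_2 = Pb²(3a+b)x/L³ - Pab²/L²  [x≤a] = 9·4²·(3·4+4)·(16/5)/8³ - 9·4·4²/8² = 27/5 kN·m
Load 3 — applied couple M₀=18 kN·m at a=2 m (b=L-a=6):
  M_3 = R_Ax - M_A - M₀  [x>a] with R_A=81/32, M_A=-27/8 = (81/32)·(16/5) - (-27/8) - 18 = -261/40 kN·m
Superposition: M = Σ M_i = 17629/600 kN·m ≈ 29.381667 kN·m

M(16/5) = 17629/600 kN·m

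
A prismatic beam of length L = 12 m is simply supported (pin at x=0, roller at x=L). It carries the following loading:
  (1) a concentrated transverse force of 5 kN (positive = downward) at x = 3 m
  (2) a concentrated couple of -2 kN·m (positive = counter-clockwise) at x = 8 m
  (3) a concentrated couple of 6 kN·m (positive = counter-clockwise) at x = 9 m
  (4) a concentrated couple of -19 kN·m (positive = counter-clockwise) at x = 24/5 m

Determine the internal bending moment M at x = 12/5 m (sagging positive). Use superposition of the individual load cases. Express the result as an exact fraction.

M(12/5) = 6 kN·m

Load 1 — point force P=5 kN at a=3 m (b=L-a=9):
  M_1 = Pbx/L  [x≤a] = 5·9·(12/5)/12 = 9 kN·m
Load 2 — applied couple M₀=-2 kN·m at a=8 m (b=L-a=4):
  M_2 = M₀x/L  [x≤a] = (-2)·(12/5)/12 = -2/5 kN·m
Load 3 — applied couple M₀=6 kN·m at a=9 m (b=L-a=3):
  M_3 = M₀x/L  [x≤a] = 6·(12/5)/12 = 6/5 kN·m
Load 4 — applied couple M₀=-19 kN·m at a=24/5 m (b=L-a=36/5):
  M_4 = M₀x/L  [x≤a] = (-19)·(12/5)/12 = -19/5 kN·m
Superposition: M = Σ M_i = 6 kN·m ≈ 6.000000 kN·m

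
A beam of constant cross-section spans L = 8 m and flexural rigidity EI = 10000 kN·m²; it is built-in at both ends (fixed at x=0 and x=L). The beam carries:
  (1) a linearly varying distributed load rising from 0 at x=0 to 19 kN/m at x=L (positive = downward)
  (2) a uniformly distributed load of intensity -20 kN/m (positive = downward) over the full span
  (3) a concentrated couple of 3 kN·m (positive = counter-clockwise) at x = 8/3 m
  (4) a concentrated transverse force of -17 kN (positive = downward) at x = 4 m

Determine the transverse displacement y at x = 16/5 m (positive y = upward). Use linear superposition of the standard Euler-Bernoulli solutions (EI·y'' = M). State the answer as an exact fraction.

Load 1 — triangular load w₀=19 kN/m (0→w₀ over full span):
  y_1 = -w₀x²(L-x)²(x+2L)/(120LEI) = -19·(16/5)²·(8-(16/5))²·((16/5)+2·8)/(120·8·10000) = -87552/9765625 m
Load 2 — uniform load w=-20 kN/m over full span:
  y_2 = -wx²(L-x)²/(24EI) = -(-20)·(16/5)²·(8-(16/5))²/(24·10000) = 1536/78125 m
Load 3 — applied couple M₀=3 kN·m at a=8/3 m (b=L-a=16/3):
  y_3 = (R_Ax³/6 - M_Ax²/2 - M₀(x-a)²/2)/EI  [x>a] with R_A=1/2, M_A=0 = ((1/2)·(16/5)³/6 - 0·(16/5)²/2 - 3·((16/5)-(8/3))²/2)/10000 = 18/78125 m
Load 4 — point force P=-17 kN at a=4 m (b=L-a=4):
  y_4 = -Pb²x²(3aL-(3a+b)x)/(6L³EI)  [x≤a] = -(-17)·4²·(16/5)²·(3·4·8-(3·4+4)·(16/5))/(6·8³·10000) = 952/234375 m
Superposition: y = Σ y_i = 439094/29296875 m ≈ 0.014988 m

y(16/5) = 439094/29296875 m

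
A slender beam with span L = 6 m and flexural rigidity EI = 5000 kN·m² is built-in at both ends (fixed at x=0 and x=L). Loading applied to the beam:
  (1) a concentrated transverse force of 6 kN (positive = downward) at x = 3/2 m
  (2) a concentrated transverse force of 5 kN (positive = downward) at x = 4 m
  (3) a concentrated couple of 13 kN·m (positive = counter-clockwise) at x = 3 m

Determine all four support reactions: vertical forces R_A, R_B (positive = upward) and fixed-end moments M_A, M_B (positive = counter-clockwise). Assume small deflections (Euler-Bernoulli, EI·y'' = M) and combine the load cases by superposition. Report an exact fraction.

R_A = 4151/432 kN, M_A = 1517/144 kN·m, R_B = 601/432 kN, M_B = -415/144 kN·m

Load 1 — point force P=6 kN at a=3/2 m (b=L-a=9/2):
  R_A = Pb²(3a+b)/L³ = 6·(9/2)²·(3·(3/2)+(9/2))/6³ = 81/16 kN
  M_A = Pab²/L² = 6·(3/2)·(9/2)²/6² = 81/16 kN·m
  R_B = Pa²(a+3b)/L³ = 6·(3/2)²·((3/2)+3·(9/2))/6³ = 15/16 kN
  M_B = -Pa²b/L² = -6·(3/2)²·(9/2)/6² = -27/16 kN·m
Load 2 — point force P=5 kN at a=4 m (b=L-a=2):
  R_A = Pb²(3a+b)/L³ = 5·2²·(3·4+2)/6³ = 35/27 kN
  M_A = Pab²/L² = 5·4·2²/6² = 20/9 kN·m
  R_B = Pa²(a+3b)/L³ = 5·4²·(4+3·2)/6³ = 100/27 kN
  M_B = -Pa²b/L² = -5·4²·2/6² = -40/9 kN·m
Load 3 — applied couple M₀=13 kN·m at a=3 m (b=L-a=3):
  R_A = 6M₀ab/L³ = 6·13·3·3/6³ = 13/4 kN
  M_A = M₀b(2a-b)/L² = 13·3·(2·3-3)/6² = 13/4 kN·m
  R_B = -6M₀ab/L³ = -6·13·3·3/6³ = -13/4 kN
  M_B = M₀a(2b-a)/L² = 13·3·(2·3-3)/6² = 13/4 kN·m
Superposition: R_A = 4151/432 kN, M_A = 1517/144 kN·m, R_B = 601/432 kN, M_B = -415/144 kN·m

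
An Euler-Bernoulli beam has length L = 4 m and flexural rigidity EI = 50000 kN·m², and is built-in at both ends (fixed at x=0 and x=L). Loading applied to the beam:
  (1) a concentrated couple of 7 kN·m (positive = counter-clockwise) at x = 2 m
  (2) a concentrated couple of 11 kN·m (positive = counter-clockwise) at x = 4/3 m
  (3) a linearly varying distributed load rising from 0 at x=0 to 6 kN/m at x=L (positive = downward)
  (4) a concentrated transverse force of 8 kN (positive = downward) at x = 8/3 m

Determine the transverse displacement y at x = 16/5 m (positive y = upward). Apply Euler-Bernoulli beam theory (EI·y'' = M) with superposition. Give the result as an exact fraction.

y(16/5) = -463483/31640625000 m

Load 1 — applied couple M₀=7 kN·m at a=2 m (b=L-a=2):
  y_1 = (R_Ax³/6 - M_Ax²/2 - M₀(x-a)²/2)/EI  [x>a] with R_A=21/8, M_A=7/4 = ((21/8)·(16/5)³/6 - (7/4)·(16/5)²/2 - 7·((16/5)-2)²/2)/50000 = 21/3125000 m
Load 2 — applied couple M₀=11 kN·m at a=4/3 m (b=L-a=8/3):
  y_2 = (R_Ax³/6 - M_Ax²/2 - M₀(x-a)²/2)/EI  [x>a] with R_A=11/3, M_A=0 = ((11/3)·(16/5)³/6 - 0·(16/5)²/2 - 11·((16/5)-(4/3))²/2)/50000 = 121/7031250 m
Load 3 — triangular load w₀=6 kN/m (0→w₀ over full span):
  y_3 = -w₀x²(L-x)²(x+2L)/(120LEI) = -6·(16/5)²·(4-(16/5))²·((16/5)+2·4)/(120·4·50000) = -896/48828125 m
Load 4 — point force P=8 kN at a=8/3 m (b=L-a=4/3):
  y_4 = -Pa²(L-x)²(3bL-(3b+a)(L-x))/(6L³EI)  [x>a] = -8·(8/3)²·(4-(16/5))²·(3·(4/3)·4-(3·(4/3)+(8/3))·(4-(16/5)))/(6·4³·50000) = -128/6328125 m
Superposition: y = Σ y_i = -463483/31640625000 m ≈ -0.000015 m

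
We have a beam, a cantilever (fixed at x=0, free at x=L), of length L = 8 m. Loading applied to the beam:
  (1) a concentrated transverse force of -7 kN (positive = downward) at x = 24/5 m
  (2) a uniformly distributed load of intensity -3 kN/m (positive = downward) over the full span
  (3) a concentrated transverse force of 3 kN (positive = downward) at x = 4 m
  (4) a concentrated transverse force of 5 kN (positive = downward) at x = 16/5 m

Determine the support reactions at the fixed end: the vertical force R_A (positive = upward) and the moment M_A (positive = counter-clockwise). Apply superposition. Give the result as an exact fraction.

R_A = -23 kN, M_A = -508/5 kN·m

Load 1 — point force P=-7 kN at a=24/5 m (b=L-a=16/5):
  R_A = P = (-7) = -7 kN
  M_A = Pa = (-7)·(24/5) = -168/5 kN·m
Load 2 — uniform load w=-3 kN/m over full span:
  R_A = wL = (-3)·8 = -24 kN
  M_A = wL²/2 = (-3)·8²/2 = -96 kN·m
Load 3 — point force P=3 kN at a=4 m (b=L-a=4):
  R_A = P = 3 kN
  M_A = Pa = 3·4 = 12 kN·m
Load 4 — point force P=5 kN at a=16/5 m (b=L-a=24/5):
  R_A = P = 5 kN
  M_A = Pa = 5·(16/5) = 16 kN·m
Superposition: R_A = -23 kN, M_A = -508/5 kN·m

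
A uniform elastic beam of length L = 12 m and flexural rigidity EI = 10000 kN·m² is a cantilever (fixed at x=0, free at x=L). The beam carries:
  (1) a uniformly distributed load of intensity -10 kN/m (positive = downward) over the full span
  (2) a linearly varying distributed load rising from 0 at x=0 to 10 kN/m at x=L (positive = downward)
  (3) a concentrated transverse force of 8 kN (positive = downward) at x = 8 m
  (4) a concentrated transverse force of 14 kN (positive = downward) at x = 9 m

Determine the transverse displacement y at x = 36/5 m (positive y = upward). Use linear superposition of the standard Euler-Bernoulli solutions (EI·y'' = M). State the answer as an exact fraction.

y(36/5) = -16119/1953125 m

Load 1 — uniform load w=-10 kN/m over full span:
  y_1 = -wx²(x²-4Lx+6L²)/(24EI) = -(-10)·(36/5)²·((36/5)²-4·12·(36/5)+6·12²)/(24·10000) = 96228/78125 m
Load 2 — triangular load w₀=10 kN/m (0→w₀ over full span):
  y_2 = (w₀Lx³/12-w₀L²x²/6-w₀x⁵/(120L))/EI = (10·12·(36/5)³/12-10·12²·(36/5)²/6-10·(36/5)⁵/(120·12))/10000 = -1727244/1953125 m
Load 3 — point force P=8 kN at a=8 m (b=L-a=4):
  y_3 = -Px²(3a-x)/(6EI)  [x≤a] = -8·(36/5)²·(3·8-(36/5))/(6·10000) = -9072/78125 m
Load 4 — point force P=14 kN at a=9 m (b=L-a=3):
  y_4 = -Px²(3a-x)/(6EI)  [x≤a] = -14·(36/5)²·(3·9-(36/5))/(6·10000) = -18711/78125 m
Superposition: y = Σ y_i = -16119/1953125 m ≈ -0.008253 m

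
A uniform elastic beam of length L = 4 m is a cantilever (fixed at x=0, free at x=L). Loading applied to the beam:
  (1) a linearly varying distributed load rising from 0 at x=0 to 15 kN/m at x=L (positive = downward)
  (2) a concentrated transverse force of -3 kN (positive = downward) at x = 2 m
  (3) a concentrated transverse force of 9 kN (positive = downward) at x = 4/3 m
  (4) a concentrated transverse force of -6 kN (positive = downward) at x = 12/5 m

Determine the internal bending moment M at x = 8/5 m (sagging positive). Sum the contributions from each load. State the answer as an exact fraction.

M(8/5) = -714/25 kN·m

Load 1 — triangular load w₀=15 kN/m (0→w₀ over full span):
  M_1 = w₀Lx/2 - w₀L²/3 - w₀x³/(6L) = 15·4·(8/5)/2 - 15·4²/3 - 15·(8/5)³/(6·4) = -864/25 kN·m
Load 2 — point force P=-3 kN at a=2 m (b=L-a=2):
  M_2 = -P(a-x)  [x≤a] = -(-3)·(2-(8/5)) = 6/5 kN·m
Load 3 — point force P=9 kN at a=4/3 m (b=L-a=8/3):
  M_3 = 0  [x>a] = 0 kN·m
Load 4 — point force P=-6 kN at a=12/5 m (b=L-a=8/5):
  M_4 = -P(a-x)  [x≤a] = -(-6)·((12/5)-(8/5)) = 24/5 kN·m
Superposition: M = Σ M_i = -714/25 kN·m ≈ -28.560000 kN·m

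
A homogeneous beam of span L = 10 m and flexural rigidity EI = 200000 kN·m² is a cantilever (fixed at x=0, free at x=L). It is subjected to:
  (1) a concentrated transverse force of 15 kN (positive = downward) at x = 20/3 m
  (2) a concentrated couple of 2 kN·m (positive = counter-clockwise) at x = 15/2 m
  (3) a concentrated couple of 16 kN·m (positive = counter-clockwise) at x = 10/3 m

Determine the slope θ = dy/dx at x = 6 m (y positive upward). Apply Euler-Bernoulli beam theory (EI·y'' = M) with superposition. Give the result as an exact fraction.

Load 1 — point force P=15 kN at a=20/3 m (b=L-a=10/3):
  θ_1 = -Px(2a-x)/(2EI)  [x≤a] = -15·6·(2·(20/3)-6)/(2·200000) = -33/20000 rad
Load 2 — applied couple M₀=2 kN·m at a=15/2 m (b=L-a=5/2):
  θ_2 = M₀x/EI  [x≤a] = 2·6/200000 = 3/50000 rad
Load 3 — applied couple M₀=16 kN·m at a=10/3 m (b=L-a=20/3):
  θ_3 = M₀a/EI  [x>a] = 16·(10/3)/200000 = 1/3750 rad
Superposition: θ = Σ θ_i = -397/300000 rad ≈ -0.001323 rad

θ(6) = -397/300000 rad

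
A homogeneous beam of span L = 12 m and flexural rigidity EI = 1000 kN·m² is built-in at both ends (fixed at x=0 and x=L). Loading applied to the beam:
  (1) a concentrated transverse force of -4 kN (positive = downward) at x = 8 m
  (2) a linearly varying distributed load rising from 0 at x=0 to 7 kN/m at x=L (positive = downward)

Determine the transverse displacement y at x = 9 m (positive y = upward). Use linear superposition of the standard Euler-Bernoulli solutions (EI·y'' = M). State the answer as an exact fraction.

y(9) = -47173/480000 m

Load 1 — point force P=-4 kN at a=8 m (b=L-a=4):
  y_1 = -Pa²(L-x)²(3bL-(3b+a)(L-x))/(6L³EI)  [x>a] = -(-4)·8²·(12-9)²·(3·4·12-(3·4+8)·(12-9))/(6·12³·1000) = 7/375 m
Load 2 — triangular load w₀=7 kN/m (0→w₀ over full span):
  y_2 = -w₀x²(L-x)²(x+2L)/(120LEI) = -7·9²·(12-9)²·(9+2·12)/(120·12·1000) = -18711/160000 m
Superposition: y = Σ y_i = -47173/480000 m ≈ -0.098277 m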